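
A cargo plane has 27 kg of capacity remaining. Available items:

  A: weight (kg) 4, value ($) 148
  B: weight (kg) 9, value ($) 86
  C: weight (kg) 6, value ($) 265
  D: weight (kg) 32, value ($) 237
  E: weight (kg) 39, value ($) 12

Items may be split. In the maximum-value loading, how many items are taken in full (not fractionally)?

3

Order: C (265/6=44.17) > A (148/4=37.00) > B (86/9=9.56) > D (237/32=7.41) > E (12/39=0.31)
Fill: take C (6 @ 265) → take A (4 @ 148) → take B (9 @ 86) → take 8/32 of D → 59.25; 27/27 used.
3 item(s) taken whole; one partial (take 8/32 of D).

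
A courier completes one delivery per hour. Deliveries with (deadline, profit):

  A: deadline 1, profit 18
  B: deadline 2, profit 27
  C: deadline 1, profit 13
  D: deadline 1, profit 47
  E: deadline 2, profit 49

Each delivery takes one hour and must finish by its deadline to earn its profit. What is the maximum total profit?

Profit order: E=49 D=47 B=27 A=18 C=13
Assign: E→slot 2, D→slot 1, B skipped, A skipped, C skipped.
Slots: [1:D] [2:E]
Profit = 47 + 49 = 96

96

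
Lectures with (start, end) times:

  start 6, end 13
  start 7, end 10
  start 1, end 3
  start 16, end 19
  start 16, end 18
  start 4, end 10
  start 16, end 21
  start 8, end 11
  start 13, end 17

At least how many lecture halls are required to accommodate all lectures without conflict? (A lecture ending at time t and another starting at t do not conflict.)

4

Count concurrent intervals with a sweep; the peak is the room count.
starts: [1, 4, 6, 7, 8, 13, 16, 16, 16]
ends:   [3, 10, 10, 11, 13, 17, 18, 19, 21]
s1→1 e3→0 s4→1 s6→2 s7→3 s8→4  — peak 4.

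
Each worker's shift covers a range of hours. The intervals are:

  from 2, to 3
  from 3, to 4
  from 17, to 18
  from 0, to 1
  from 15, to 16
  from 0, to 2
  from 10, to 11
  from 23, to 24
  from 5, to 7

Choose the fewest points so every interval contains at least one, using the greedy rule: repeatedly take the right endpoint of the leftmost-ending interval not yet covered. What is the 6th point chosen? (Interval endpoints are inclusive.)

18

Process intervals by earliest right end; each time one isn't hit yet, stab at its right endpoint.
Sorted: [0,1] [0,2] [2,3] [3,4] [5,7] [10,11] [15,16] [17,18] [23,24]
{[0,1],[0,2]} hit by 1; {[2,3],[3,4]} hit by 3; {[5,7]} hit by 7; {[10,11]} hit by 11; {[15,16]} hit by 16; {[17,18]} hit by 18; {[23,24]} hit by 24.
Points: 1, 3, 7, 11, 16, 18, 24 (7 total).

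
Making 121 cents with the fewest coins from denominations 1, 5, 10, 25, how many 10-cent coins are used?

121 − 4×25→21 − 2×10→1 − 1×1→0
Count of 10: 2

2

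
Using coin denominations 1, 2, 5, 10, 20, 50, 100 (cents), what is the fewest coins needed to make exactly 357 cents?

6

Greedy: take as many of the largest coin as possible, then repeat with the remainder.
357 = 3×100 + 1×50 + 1×5 + 1×2
Total coins = 3 + 1 + 1 + 1 = 6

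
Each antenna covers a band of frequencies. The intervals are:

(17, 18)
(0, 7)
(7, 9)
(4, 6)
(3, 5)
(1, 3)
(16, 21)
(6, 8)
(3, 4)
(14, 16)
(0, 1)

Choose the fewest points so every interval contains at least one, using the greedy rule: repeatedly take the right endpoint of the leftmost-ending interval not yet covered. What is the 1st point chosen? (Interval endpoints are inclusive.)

1

Sort by right endpoint; whenever an interval is uncovered, place a point at its right end.
By right end: [0,1]  [1,3]  [3,4]  [3,5]  [4,6]  [0,7]  [6,8]  [7,9]  [14,16]  [17,18]  [16,21]
[0,1] uncovered → point at 1; [3,4] uncovered → point at 4; [6,8] uncovered → point at 8; [14,16] uncovered → point at 16; [17,18] uncovered → point at 18.
Points: 1, 4, 8, 16, 18 (5 total).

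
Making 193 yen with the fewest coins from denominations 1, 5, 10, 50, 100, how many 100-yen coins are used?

Use the largest denomination that fits, subtract, and repeat.
193 − 1×100→93 − 1×50→43 − 4×10→3 − 3×1→0
Count of 100: 1

1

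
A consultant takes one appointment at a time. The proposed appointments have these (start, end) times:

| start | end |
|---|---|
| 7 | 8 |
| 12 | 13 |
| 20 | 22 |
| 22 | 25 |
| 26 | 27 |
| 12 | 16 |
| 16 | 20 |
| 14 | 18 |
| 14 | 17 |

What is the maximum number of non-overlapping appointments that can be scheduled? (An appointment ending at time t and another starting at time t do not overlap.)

6

Order by finish time; keep every interval that doesn't clash with the previous kept one.
By end time: (7,8), (12,13), (12,16), (14,17), (14,18), (16,20), (20,22), (22,25), (26,27).
Pick (7,8); next start ≥ 8 → (12,13); next start ≥ 13 → (14,17); next start ≥ 17 → (20,22); next start ≥ 22 → (22,25); next start ≥ 25 → (26,27).
Selected 6 appointments.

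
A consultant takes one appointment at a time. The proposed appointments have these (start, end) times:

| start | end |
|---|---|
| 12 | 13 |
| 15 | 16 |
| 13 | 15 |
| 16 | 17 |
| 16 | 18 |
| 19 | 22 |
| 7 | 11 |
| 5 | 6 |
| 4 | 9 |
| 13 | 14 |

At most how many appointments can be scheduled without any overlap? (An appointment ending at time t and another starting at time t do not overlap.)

Sorted by end: (5,6)  (4,9)  (7,11)  (12,13)  (13,14)  (13,15)  (15,16)  (16,17)  (16,18)  (19,22)
take (5,6); take (7,11); take (12,13); take (13,14); take (15,16); take (16,17); take (19,22).
Selected 7 appointments.

7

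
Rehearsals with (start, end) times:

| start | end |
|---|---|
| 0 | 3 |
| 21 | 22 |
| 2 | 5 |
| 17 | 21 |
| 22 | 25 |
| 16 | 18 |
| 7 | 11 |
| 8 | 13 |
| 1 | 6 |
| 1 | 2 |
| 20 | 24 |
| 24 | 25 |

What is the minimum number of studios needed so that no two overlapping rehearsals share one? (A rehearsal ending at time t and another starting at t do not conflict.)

Events (time:±→running): 0:+→1 1:+→2 1:+→3 … peak 3.

3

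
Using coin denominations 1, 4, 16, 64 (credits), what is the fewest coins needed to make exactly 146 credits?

5

Greedy: take as many of the largest coin as possible, then repeat with the remainder.
146 − 2×64→18 − 1×16→2 − 2×1→0
Total coins = 2 + 1 + 2 = 5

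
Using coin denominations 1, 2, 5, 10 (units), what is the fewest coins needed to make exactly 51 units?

51 = 5×10 + 1×1
Total coins = 5 + 1 = 6

6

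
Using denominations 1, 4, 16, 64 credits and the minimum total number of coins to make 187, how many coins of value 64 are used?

2

187 − 2×64→59 − 3×16→11 − 2×4→3 − 3×1→0
Count of 64: 2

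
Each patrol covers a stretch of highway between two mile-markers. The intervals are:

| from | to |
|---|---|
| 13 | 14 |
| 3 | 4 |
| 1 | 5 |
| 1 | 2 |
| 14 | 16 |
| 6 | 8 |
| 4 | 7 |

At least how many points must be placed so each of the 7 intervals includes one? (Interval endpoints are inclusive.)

Sorted: [1,2] [3,4] [1,5] [4,7] [6,8] [13,14] [14,16]
{[1,2]} hit by 2; {[3,4],[1,5],[4,7]} hit by 4; {[6,8]} hit by 8; {[13,14],[14,16]} hit by 14.
Points: 2, 4, 8, 14 (4 total).

4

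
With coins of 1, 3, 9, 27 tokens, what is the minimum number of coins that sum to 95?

7

Greedy: take as many of the largest coin as possible, then repeat with the remainder.
95 − 3×27→14 − 1×9→5 − 1×3→2 − 2×1→0
Total coins = 3 + 1 + 1 + 2 = 7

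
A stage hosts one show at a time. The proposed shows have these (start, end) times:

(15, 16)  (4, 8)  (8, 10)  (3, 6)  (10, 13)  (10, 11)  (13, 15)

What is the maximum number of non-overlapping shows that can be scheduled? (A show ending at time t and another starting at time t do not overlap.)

Greedy by earliest finish: after sorting by end time, pick each interval compatible with the last pick.
By end time: (3,6), (4,8), (8,10), (10,11), (10,13), (13,15), (15,16).
Pick (3,6); next start ≥ 6 → (8,10); next start ≥ 10 → (10,11); next start ≥ 11 → (13,15); next start ≥ 15 → (15,16).
Selected 5 shows.

5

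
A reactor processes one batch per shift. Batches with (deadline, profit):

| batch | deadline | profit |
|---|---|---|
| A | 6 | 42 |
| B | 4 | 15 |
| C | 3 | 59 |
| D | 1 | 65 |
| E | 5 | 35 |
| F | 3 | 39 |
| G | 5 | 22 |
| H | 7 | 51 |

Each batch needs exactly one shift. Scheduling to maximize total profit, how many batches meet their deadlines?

Take jobs in profit order; each goes to the latest open slot no later than its deadline.
By profit: D(d1,65), C(d3,59), H(d7,51), A(d6,42), F(d3,39), E(d5,35), G(d5,22), B(d4,15)
D→slot 1; C→slot 3; H→slot 7; A→slot 6; F→slot 2; E→slot 5; G→slot 4; B skipped.
7 of 8 scheduled.

7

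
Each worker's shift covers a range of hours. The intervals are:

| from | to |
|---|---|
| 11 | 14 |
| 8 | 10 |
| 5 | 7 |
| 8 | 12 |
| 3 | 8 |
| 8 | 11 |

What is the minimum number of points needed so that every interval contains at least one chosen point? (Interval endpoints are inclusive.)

Sort by right endpoint; whenever an interval is uncovered, place a point at its right end.
Sorted: [5,7] [3,8] [8,10] [8,11] [8,12] [11,14]
{[5,7],[3,8]} hit by 7; {[8,10],[8,11],[8,12]} hit by 10; {[11,14]} hit by 14.
Points: 7, 10, 14 (3 total).

3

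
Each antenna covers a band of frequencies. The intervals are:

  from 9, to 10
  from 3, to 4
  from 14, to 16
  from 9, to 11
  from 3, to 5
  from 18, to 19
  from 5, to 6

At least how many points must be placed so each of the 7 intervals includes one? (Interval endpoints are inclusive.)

5

Process intervals by earliest right end; each time one isn't hit yet, stab at its right endpoint.
Sorted: [3,4] [3,5] [5,6] [9,10] [9,11] [14,16] [18,19]
{[3,4],[3,5]} hit by 4; {[5,6]} hit by 6; {[9,10],[9,11]} hit by 10; {[14,16]} hit by 16; {[18,19]} hit by 19.
Points: 4, 6, 10, 16, 19 (5 total).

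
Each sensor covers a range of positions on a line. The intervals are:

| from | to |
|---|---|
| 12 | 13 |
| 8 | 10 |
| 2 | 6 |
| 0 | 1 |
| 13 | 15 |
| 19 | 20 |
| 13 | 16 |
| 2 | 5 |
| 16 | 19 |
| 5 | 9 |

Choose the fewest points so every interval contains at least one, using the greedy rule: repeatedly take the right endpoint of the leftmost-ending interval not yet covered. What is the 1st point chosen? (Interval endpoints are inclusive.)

1

Sorted: [0,1] [2,5] [2,6] [5,9] [8,10] [12,13] [13,15] [13,16] [16,19] [19,20]
{[0,1]} hit by 1; {[2,5],[2,6],[5,9]} hit by 5; {[8,10]} hit by 10; {[12,13],[13,15],[13,16]} hit by 13; {[16,19],[19,20]} hit by 19.
Points: 1, 5, 10, 13, 19 (5 total).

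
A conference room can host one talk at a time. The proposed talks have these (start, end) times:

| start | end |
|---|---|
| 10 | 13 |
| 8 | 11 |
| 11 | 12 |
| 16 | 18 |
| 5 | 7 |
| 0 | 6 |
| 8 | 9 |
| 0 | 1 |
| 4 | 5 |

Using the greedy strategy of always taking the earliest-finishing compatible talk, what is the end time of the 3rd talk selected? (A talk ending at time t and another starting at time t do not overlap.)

Sort by end time and greedily take each interval whose start is ≥ the last chosen end.
By end time: (0,1), (4,5), (0,6), (5,7), (8,9), (8,11), (11,12), (10,13), (16,18).
Pick (0,1); next start ≥ 1 → (4,5); next start ≥ 5 → (5,7); next start ≥ 7 → (8,9); next start ≥ 9 → (11,12); next start ≥ 12 → (16,18).
Selected: (0,1) (4,5) (5,7) (8,9) (11,12) (16,18)

7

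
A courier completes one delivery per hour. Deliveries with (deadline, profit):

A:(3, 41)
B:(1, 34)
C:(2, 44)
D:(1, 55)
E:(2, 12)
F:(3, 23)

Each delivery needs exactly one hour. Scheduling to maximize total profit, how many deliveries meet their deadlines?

3

Sort by profit descending; place each in the latest free slot ≤ its deadline.
Profit order: D=55 C=44 A=41 B=34 F=23 E=12
Assign: D→slot 1, C→slot 2, A→slot 3, B skipped, F skipped, E skipped.
Slots: [1:D] [2:C] [3:A]
3 of 6 scheduled.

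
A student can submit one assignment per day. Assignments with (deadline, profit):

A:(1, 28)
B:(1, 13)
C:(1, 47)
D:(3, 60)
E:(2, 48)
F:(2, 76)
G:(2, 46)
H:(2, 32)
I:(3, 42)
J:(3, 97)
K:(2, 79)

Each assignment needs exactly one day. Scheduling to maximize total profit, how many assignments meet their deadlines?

3

Take jobs in profit order; each goes to the latest open slot no later than its deadline.
Profit order: J=97 K=79 F=76 D=60 E=48 C=47 G=46 I=42 H=32 A=28 B=13
Assign: J→slot 3, K→slot 2, F→slot 1, D skipped, E skipped, C skipped, G skipped, I skipped, H skipped, A skipped, B skipped.
Slots: [1:F] [2:K] [3:J]
3 of 11 scheduled.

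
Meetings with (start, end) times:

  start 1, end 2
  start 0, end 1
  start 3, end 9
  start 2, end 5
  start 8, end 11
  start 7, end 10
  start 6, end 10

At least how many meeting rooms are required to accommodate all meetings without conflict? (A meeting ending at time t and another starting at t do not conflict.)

The answer is the maximum number of intervals overlapping at any instant.
starts: [0, 1, 2, 3, 6, 7, 8]
ends:   [1, 2, 5, 9, 10, 10, 11]
s0→1 e1→0 s1→1 e2→0 s2→1 s3→2 e5→1 s6→2 s7→3 s8→4  — peak 4.

4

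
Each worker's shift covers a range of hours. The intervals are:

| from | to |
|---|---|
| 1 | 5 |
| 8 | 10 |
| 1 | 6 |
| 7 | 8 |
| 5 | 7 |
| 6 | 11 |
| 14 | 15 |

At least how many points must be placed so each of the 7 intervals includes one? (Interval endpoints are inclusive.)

Process intervals by earliest right end; each time one isn't hit yet, stab at its right endpoint.
Sorted: [1,5] [1,6] [5,7] [7,8] [8,10] [6,11] [14,15]
{[1,5],[1,6],[5,7]} hit by 5; {[7,8],[8,10],[6,11]} hit by 8; {[14,15]} hit by 15.
Points: 5, 8, 15 (3 total).

3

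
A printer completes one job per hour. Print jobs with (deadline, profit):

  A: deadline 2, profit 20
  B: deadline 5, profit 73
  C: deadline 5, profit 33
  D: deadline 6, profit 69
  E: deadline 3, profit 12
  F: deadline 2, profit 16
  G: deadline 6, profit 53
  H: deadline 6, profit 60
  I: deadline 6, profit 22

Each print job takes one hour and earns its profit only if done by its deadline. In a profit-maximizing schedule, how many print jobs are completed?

6

Profit order: B=73 D=69 H=60 G=53 C=33 I=22 A=20 F=16 E=12
Assign: B→slot 5, D→slot 6, H→slot 4, G→slot 3, C→slot 2, I→slot 1, A skipped, F skipped, E skipped.
Slots: [1:I] [2:C] [3:G] [4:H] [5:B] [6:D]
6 of 9 scheduled.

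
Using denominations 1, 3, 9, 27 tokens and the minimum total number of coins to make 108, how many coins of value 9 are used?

0

108 = 4×27
Count of 9: 0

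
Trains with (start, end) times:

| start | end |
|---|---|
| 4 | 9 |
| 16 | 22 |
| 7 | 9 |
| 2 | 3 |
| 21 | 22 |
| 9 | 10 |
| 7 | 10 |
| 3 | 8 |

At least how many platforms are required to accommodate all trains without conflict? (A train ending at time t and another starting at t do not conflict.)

Events (time:±→running): 2:+→1 3:-→0 3:+→1 4:+→2 7:+→3 7:+→4 … peak 4.

4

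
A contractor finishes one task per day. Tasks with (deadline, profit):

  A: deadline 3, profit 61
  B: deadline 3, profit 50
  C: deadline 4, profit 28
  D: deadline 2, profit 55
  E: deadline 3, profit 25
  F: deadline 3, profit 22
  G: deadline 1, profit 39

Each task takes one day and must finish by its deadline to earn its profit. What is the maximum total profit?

Profit order: A=61 D=55 B=50 G=39 C=28 E=25 F=22
Assign: A→slot 3, D→slot 2, B→slot 1, G skipped, C→slot 4, E skipped, F skipped.
Slots: [1:B] [2:D] [3:A] [4:C]
Profit = 50 + 55 + 61 + 28 = 194

194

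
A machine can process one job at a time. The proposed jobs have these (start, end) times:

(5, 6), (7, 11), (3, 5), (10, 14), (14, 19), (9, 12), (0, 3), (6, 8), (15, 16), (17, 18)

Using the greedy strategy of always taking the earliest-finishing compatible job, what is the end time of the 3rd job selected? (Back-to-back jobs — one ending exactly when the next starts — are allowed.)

Greedy by earliest finish: after sorting by end time, pick each interval compatible with the last pick.
Sorted by end: (0,3)  (3,5)  (5,6)  (6,8)  (7,11)  (9,12)  (10,14)  (15,16)  (17,18)  (14,19)
take (0,3); take (3,5); take (5,6); take (6,8); take (9,12); take (15,16); take (17,18); skip (14,19).
Selected: (0,3) (3,5) (5,6) (6,8) (9,12) (15,16) (17,18)

6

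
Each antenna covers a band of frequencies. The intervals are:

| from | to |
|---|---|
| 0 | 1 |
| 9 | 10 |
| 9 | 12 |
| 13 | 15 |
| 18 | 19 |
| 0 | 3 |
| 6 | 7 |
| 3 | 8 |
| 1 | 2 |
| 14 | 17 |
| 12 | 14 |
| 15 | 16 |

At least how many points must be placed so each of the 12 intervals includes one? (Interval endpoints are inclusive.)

By right end: [0,1]  [1,2]  [0,3]  [6,7]  [3,8]  [9,10]  [9,12]  [12,14]  [13,15]  [15,16]  [14,17]  [18,19]
[0,1] uncovered → point at 1; [6,7] uncovered → point at 7; [9,10] uncovered → point at 10; [12,14] uncovered → point at 14; [15,16] uncovered → point at 16; [18,19] uncovered → point at 19.
Points: 1, 7, 10, 14, 16, 19 (6 total).

6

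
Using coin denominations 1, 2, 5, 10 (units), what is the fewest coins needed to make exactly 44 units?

6

44 − 4×10→4 − 2×2→0
Total coins = 4 + 2 = 6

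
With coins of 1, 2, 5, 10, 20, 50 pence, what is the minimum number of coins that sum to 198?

8

Greedy: take as many of the largest coin as possible, then repeat with the remainder.
198 − 3×50→48 − 2×20→8 − 1×5→3 − 1×2→1 − 1×1→0
Total coins = 3 + 2 + 1 + 1 + 1 = 8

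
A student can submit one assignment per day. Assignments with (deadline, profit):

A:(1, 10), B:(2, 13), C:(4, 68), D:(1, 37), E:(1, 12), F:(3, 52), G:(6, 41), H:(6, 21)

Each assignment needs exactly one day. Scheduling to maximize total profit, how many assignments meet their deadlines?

By profit: C(d4,68), F(d3,52), G(d6,41), D(d1,37), H(d6,21), B(d2,13), E(d1,12), A(d1,10)
C→slot 4; F→slot 3; G→slot 6; D→slot 1; H→slot 5; B→slot 2; E skipped; A skipped.
6 of 8 scheduled.

6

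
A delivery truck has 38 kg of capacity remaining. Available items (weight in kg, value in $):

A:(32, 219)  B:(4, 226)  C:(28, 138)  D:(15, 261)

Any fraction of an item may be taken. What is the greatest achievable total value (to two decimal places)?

617.03

Greedy by value/weight ratio, highest first.
Order: B (226/4=56.50) > D (261/15=17.40) > A (219/32=6.84) > C (138/28=4.93)
Fill: take B (4 @ 226) → take D (15 @ 261) → take 19/32 of A → 130.03; 38/38 used.
Total value = 617.03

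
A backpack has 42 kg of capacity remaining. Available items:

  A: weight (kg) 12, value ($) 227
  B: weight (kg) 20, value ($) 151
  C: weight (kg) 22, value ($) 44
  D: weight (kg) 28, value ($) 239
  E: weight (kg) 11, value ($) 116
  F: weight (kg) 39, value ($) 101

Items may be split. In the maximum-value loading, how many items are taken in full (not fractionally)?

Greedy by value/weight ratio, highest first.
Order: A (227/12=18.92) > E (116/11=10.55) > D (239/28=8.54) > B (151/20=7.55) > F (101/39=2.59) > C (44/22=2.00)
Fill: take A (12 @ 227) → take E (11 @ 116) → take 19/28 of D → 162.18; 42/42 used.
2 item(s) taken whole; one partial (take 19/28 of D).

2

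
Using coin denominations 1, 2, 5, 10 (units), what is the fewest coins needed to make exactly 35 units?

35 = 3×10 + 1×5
Total coins = 3 + 1 = 4

4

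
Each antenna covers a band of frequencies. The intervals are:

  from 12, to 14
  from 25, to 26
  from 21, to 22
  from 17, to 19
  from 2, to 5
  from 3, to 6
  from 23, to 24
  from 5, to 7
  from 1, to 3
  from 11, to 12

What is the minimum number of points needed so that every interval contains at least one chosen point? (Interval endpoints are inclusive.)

Process intervals by earliest right end; each time one isn't hit yet, stab at its right endpoint.
Sorted: [1,3] [2,5] [3,6] [5,7] [11,12] [12,14] [17,19] [21,22] [23,24] [25,26]
{[1,3],[2,5],[3,6]} hit by 3; {[5,7]} hit by 7; {[11,12],[12,14]} hit by 12; {[17,19]} hit by 19; {[21,22]} hit by 22; {[23,24]} hit by 24; {[25,26]} hit by 26.
Points: 3, 7, 12, 19, 22, 24, 26 (7 total).

7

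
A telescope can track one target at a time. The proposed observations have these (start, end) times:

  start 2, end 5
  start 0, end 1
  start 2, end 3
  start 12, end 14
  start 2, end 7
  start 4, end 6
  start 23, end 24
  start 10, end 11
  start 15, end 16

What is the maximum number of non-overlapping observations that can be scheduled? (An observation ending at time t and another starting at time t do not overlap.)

7

Greedy by earliest finish: after sorting by end time, pick each interval compatible with the last pick.
Sorted by end: (0,1)  (2,3)  (2,5)  (4,6)  (2,7)  (10,11)  (12,14)  (15,16)  (23,24)
take (0,1); take (2,3); take (4,6); take (10,11); take (12,14); take (15,16); take (23,24).
Selected 7 observations.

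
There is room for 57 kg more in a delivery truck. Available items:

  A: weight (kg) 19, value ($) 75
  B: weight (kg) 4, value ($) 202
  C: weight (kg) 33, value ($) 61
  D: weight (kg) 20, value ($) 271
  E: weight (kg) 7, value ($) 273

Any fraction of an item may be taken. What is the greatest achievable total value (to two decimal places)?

833.94

Order: B (202/4=50.50) > E (273/7=39.00) > D (271/20=13.55) > A (75/19=3.95) > C (61/33=1.85)
Fill: take B (4 @ 202) → take E (7 @ 273) → take D (20 @ 271) → take A (19 @ 75) → take 7/33 of C → 12.94; 57/57 used.
Total value = 833.94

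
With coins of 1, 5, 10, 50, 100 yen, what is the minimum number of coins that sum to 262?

6

262 − 2×100→62 − 1×50→12 − 1×10→2 − 2×1→0
Total coins = 2 + 1 + 1 + 2 = 6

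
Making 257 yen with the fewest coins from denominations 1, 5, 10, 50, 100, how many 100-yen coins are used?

2

Use the largest denomination that fits, subtract, and repeat.
257 − 2×100→57 − 1×50→7 − 1×5→2 − 2×1→0
Count of 100: 2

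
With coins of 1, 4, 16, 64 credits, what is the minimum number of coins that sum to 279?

9

279 − 4×64→23 − 1×16→7 − 1×4→3 − 3×1→0
Total coins = 4 + 1 + 1 + 3 = 9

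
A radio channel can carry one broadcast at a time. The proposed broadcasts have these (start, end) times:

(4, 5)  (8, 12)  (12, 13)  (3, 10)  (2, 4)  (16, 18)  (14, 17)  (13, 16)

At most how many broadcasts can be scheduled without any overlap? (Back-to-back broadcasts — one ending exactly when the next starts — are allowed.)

Sorted by end: (2,4)  (4,5)  (3,10)  (8,12)  (12,13)  (13,16)  (14,17)  (16,18)
take (2,4); take (4,5); take (8,12); take (12,13); take (13,16); take (16,18).
Selected 6 broadcasts.

6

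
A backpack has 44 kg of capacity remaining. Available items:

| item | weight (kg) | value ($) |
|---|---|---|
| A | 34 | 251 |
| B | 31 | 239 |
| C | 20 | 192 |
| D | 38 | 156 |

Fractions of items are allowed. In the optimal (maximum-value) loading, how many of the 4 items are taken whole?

1

Greedy by value/weight ratio, highest first.
Ratios (sorted): C 9.60, B 7.71, A 7.38, D 4.11
take C (20 @ 192); take 24/31 of B → 185.03. Capacity used 44/44.
1 item(s) taken whole; one partial (take 24/31 of B).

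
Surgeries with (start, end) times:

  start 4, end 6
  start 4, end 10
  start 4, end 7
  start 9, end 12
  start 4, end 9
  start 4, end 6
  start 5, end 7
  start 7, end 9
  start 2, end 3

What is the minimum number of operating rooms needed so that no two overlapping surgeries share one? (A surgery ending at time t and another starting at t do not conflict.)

6

Count concurrent intervals with a sweep; the peak is the room count.
Events (time:±→running): 2:+→1 3:-→0 4:+→1 4:+→2 4:+→3 4:+→4 4:+→5 5:+→6 … peak 6.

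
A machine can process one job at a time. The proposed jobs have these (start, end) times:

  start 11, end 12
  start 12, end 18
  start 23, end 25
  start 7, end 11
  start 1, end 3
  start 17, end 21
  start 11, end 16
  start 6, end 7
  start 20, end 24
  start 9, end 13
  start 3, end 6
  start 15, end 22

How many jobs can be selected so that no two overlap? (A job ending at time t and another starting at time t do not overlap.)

Sort by end time and greedily take each interval whose start is ≥ the last chosen end.
By end time: (1,3), (3,6), (6,7), (7,11), (11,12), (9,13), (11,16), (12,18), (17,21), (15,22), (20,24), (23,25).
Pick (1,3); next start ≥ 3 → (3,6); next start ≥ 6 → (6,7); next start ≥ 7 → (7,11); next start ≥ 11 → (11,12); next start ≥ 12 → (12,18); next start ≥ 18 → (20,24).
Selected 7 jobs.

7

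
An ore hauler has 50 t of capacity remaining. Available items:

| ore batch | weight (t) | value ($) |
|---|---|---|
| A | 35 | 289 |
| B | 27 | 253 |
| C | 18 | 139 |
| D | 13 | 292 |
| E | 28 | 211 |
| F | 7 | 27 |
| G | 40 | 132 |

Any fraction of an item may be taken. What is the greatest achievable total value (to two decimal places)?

Sort by value per unit weight and fill in that order.
Ratios (sorted): D 22.46, B 9.37, A 8.26, C 7.72, E 7.54, F 3.86, G 3.30
take D (13 @ 292); take B (27 @ 253); take 10/35 of A → 82.57. Capacity used 50/50.
Total value = 627.57

627.57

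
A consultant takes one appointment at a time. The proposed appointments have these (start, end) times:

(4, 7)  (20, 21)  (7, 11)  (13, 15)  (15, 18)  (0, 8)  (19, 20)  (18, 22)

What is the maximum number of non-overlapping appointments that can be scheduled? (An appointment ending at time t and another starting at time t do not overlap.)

Greedy by earliest finish: after sorting by end time, pick each interval compatible with the last pick.
By end time: (4,7), (0,8), (7,11), (13,15), (15,18), (19,20), (20,21), (18,22).
Pick (4,7); next start ≥ 7 → (7,11); next start ≥ 11 → (13,15); next start ≥ 15 → (15,18); next start ≥ 18 → (19,20); next start ≥ 20 → (20,21).
Selected 6 appointments.

6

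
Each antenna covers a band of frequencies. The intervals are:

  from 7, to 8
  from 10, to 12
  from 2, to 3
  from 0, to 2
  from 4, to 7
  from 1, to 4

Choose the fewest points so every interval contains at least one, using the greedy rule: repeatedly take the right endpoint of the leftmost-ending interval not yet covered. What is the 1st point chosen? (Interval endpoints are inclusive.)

Sorted: [0,2] [2,3] [1,4] [4,7] [7,8] [10,12]
{[0,2],[2,3],[1,4]} hit by 2; {[4,7],[7,8]} hit by 7; {[10,12]} hit by 12.
Points: 2, 7, 12 (3 total).

2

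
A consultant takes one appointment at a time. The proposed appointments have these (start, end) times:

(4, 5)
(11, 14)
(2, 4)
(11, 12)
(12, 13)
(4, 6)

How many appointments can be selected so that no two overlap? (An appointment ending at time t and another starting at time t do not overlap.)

4

Greedy by earliest finish: after sorting by end time, pick each interval compatible with the last pick.
By end time: (2,4), (4,5), (4,6), (11,12), (12,13), (11,14).
Pick (2,4); next start ≥ 4 → (4,5); next start ≥ 5 → (11,12); next start ≥ 12 → (12,13).
Selected 4 appointments.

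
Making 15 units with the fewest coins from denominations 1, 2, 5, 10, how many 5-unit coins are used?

1

15 − 1×10→5 − 1×5→0
Count of 5: 1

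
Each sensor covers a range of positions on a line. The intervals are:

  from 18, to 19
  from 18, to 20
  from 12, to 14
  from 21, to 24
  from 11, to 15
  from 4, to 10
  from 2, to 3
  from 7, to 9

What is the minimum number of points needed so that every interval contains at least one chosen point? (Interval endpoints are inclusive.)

5

Sorted: [2,3] [7,9] [4,10] [12,14] [11,15] [18,19] [18,20] [21,24]
{[2,3]} hit by 3; {[7,9],[4,10]} hit by 9; {[12,14],[11,15]} hit by 14; {[18,19],[18,20]} hit by 19; {[21,24]} hit by 24.
Points: 3, 9, 14, 19, 24 (5 total).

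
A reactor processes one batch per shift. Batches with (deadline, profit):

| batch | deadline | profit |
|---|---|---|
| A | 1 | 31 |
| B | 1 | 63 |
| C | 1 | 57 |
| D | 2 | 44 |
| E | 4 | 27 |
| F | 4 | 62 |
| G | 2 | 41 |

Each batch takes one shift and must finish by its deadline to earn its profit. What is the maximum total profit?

By profit: B(d1,63), F(d4,62), C(d1,57), D(d2,44), G(d2,41), A(d1,31), E(d4,27)
B→slot 1; F→slot 4; C skipped; D→slot 2; G skipped; A skipped; E→slot 3.
Profit = 63 + 44 + 27 + 62 = 196

196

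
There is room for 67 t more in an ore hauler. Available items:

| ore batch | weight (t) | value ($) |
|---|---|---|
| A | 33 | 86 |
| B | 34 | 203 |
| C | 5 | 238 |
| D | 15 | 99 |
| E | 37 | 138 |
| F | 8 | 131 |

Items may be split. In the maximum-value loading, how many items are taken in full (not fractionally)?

Ratios (sorted): C 47.60, F 16.38, D 6.60, B 5.97, E 3.73, A 2.61
take C (5 @ 238); take F (8 @ 131); take D (15 @ 99); take B (34 @ 203); take 5/37 of E → 18.65. Capacity used 67/67.
4 item(s) taken whole; one partial (take 5/37 of E).

4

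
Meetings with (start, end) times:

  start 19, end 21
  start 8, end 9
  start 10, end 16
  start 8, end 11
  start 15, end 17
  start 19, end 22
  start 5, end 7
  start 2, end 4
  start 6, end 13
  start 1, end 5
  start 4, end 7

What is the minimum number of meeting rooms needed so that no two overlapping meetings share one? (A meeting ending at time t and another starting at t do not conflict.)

Count concurrent intervals with a sweep; the peak is the room count.
starts: [1, 2, 4, 5, 6, 8, 8, 10, 15, 19, 19]
ends:   [4, 5, 7, 7, 9, 11, 13, 16, 17, 21, 22]
s1→1 s2→2 e4→1 s4→2 e5→1 s5→2 s6→3  — peak 3.

3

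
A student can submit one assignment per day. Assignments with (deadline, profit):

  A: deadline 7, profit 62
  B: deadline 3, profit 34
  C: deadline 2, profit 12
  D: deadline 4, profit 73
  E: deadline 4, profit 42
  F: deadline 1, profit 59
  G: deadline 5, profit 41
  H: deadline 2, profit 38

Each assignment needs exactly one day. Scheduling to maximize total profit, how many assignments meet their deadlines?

6

Take jobs in profit order; each goes to the latest open slot no later than its deadline.
By profit: D(d4,73), A(d7,62), F(d1,59), E(d4,42), G(d5,41), H(d2,38), B(d3,34), C(d2,12)
D→slot 4; A→slot 7; F→slot 1; E→slot 3; G→slot 5; H→slot 2; B skipped; C skipped.
6 of 8 scheduled.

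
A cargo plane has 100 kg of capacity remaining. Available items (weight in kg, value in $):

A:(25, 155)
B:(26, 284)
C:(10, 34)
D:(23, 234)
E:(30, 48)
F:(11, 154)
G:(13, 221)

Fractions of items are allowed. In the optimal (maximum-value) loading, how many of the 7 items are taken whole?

Ratios (sorted): G 17.00, F 14.00, B 10.92, D 10.17, A 6.20, C 3.40, E 1.60
take G (13 @ 221); take F (11 @ 154); take B (26 @ 284); take D (23 @ 234); take A (25 @ 155); take 2/10 of C → 6.80. Capacity used 100/100.
5 item(s) taken whole; one partial (take 2/10 of C).

5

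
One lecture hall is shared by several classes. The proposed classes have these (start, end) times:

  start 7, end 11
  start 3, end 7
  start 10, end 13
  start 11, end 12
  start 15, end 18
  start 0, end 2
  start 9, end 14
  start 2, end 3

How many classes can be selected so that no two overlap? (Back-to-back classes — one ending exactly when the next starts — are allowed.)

6

Sort by end time and greedily take each interval whose start is ≥ the last chosen end.
Sorted by end: (0,2)  (2,3)  (3,7)  (7,11)  (11,12)  (10,13)  (9,14)  (15,18)
take (0,2); take (2,3); take (3,7); take (7,11); take (11,12); take (15,18).
Selected 6 classes.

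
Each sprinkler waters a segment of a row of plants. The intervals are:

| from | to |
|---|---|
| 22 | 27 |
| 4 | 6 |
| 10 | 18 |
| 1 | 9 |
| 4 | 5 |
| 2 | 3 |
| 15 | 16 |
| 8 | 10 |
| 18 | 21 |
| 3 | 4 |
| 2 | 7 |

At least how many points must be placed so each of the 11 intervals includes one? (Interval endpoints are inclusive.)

Sort by right endpoint; whenever an interval is uncovered, place a point at its right end.
Sorted: [2,3] [3,4] [4,5] [4,6] [2,7] [1,9] [8,10] [15,16] [10,18] [18,21] [22,27]
{[2,3],[3,4]} hit by 3; {[4,5],[4,6],[2,7],[1,9]} hit by 5; {[8,10]} hit by 10; {[15,16],[10,18]} hit by 16; {[18,21]} hit by 21; {[22,27]} hit by 27.
Points: 3, 5, 10, 16, 21, 27 (6 total).

6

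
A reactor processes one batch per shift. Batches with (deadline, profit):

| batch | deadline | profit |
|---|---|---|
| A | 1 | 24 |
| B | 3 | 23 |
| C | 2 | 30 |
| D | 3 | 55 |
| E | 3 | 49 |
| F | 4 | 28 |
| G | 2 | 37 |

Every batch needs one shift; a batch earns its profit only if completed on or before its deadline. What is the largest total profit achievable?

Sort by profit descending; place each in the latest free slot ≤ its deadline.
Profit order: D=55 E=49 G=37 C=30 F=28 A=24 B=23
Assign: D→slot 3, E→slot 2, G→slot 1, C skipped, F→slot 4, A skipped, B skipped.
Slots: [1:G] [2:E] [3:D] [4:F]
Profit = 37 + 49 + 55 + 28 = 169

169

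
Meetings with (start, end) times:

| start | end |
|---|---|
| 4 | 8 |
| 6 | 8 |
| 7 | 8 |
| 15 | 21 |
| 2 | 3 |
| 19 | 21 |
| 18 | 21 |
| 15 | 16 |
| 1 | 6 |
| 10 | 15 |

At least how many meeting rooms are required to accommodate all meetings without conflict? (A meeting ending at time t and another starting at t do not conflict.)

3

Events (time:±→running): 1:+→1 2:+→2 3:-→1 4:+→2 6:-→1 6:+→2 7:+→3 … peak 3.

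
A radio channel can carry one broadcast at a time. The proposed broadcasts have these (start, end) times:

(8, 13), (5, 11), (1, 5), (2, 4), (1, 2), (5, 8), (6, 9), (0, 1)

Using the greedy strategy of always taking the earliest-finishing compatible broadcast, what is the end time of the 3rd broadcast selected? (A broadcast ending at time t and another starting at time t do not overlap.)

Sorted by end: (0,1)  (1,2)  (2,4)  (1,5)  (5,8)  (6,9)  (5,11)  (8,13)
take (0,1); take (1,2); take (2,4); skip (1,5); take (5,8); skip (6,9); take (8,13).
Selected: (0,1) (1,2) (2,4) (5,8) (8,13)

4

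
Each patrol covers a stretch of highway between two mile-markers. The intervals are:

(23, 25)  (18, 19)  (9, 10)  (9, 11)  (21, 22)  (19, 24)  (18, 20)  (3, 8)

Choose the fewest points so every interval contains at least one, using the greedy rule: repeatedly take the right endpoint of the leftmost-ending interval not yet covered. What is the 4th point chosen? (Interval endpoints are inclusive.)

22

Process intervals by earliest right end; each time one isn't hit yet, stab at its right endpoint.
Sorted: [3,8] [9,10] [9,11] [18,19] [18,20] [21,22] [19,24] [23,25]
{[3,8]} hit by 8; {[9,10],[9,11]} hit by 10; {[18,19],[18,20]} hit by 19; {[21,22],[19,24]} hit by 22; {[23,25]} hit by 25.
Points: 8, 10, 19, 22, 25 (5 total).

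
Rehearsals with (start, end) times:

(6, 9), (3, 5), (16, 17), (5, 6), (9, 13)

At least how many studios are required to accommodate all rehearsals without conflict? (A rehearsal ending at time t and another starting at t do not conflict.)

Count concurrent intervals with a sweep; the peak is the room count.
Events (time:±→running): 3:+→1 … peak 1.

1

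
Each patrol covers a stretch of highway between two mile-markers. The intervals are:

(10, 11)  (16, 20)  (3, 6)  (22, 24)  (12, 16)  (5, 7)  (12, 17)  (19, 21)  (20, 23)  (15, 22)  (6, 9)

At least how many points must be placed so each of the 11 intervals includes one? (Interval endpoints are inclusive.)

5

Process intervals by earliest right end; each time one isn't hit yet, stab at its right endpoint.
Sorted: [3,6] [5,7] [6,9] [10,11] [12,16] [12,17] [16,20] [19,21] [15,22] [20,23] [22,24]
{[3,6],[5,7],[6,9]} hit by 6; {[10,11]} hit by 11; {[12,16],[12,17],[16,20]} hit by 16; {[19,21],[15,22],[20,23]} hit by 21; {[22,24]} hit by 24.
Points: 6, 11, 16, 21, 24 (5 total).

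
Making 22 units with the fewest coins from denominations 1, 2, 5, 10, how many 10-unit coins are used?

Use the largest denomination that fits, subtract, and repeat.
22 − 2×10→2 − 1×2→0
Count of 10: 2

2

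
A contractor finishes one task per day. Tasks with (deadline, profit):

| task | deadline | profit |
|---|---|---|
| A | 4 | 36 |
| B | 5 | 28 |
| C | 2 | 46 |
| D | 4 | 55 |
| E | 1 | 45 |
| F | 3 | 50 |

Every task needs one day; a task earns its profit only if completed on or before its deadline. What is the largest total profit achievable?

Take jobs in profit order; each goes to the latest open slot no later than its deadline.
By profit: D(d4,55), F(d3,50), C(d2,46), E(d1,45), A(d4,36), B(d5,28)
D→slot 4; F→slot 3; C→slot 2; E→slot 1; A skipped; B→slot 5.
Profit = 45 + 46 + 50 + 55 + 28 = 224

224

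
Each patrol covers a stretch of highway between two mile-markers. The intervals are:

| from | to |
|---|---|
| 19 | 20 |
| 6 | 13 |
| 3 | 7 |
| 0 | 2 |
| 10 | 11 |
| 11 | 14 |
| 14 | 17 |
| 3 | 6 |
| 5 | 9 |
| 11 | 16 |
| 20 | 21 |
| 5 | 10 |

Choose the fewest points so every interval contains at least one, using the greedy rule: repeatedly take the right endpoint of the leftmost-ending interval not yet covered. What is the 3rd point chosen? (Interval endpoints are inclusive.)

Sorted: [0,2] [3,6] [3,7] [5,9] [5,10] [10,11] [6,13] [11,14] [11,16] [14,17] [19,20] [20,21]
{[0,2]} hit by 2; {[3,6],[3,7],[5,9],[5,10]} hit by 6; {[10,11],[6,13],[11,14],[11,16]} hit by 11; {[14,17]} hit by 17; {[19,20],[20,21]} hit by 20.
Points: 2, 6, 11, 17, 20 (5 total).

11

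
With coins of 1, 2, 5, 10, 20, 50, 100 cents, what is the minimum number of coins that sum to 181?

181 − 1×100→81 − 1×50→31 − 1×20→11 − 1×10→1 − 1×1→0
Total coins = 1 + 1 + 1 + 1 + 1 = 5

5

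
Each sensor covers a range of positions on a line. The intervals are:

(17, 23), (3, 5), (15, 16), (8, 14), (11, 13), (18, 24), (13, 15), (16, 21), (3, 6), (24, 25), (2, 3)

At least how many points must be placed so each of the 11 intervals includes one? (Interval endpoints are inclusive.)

Process intervals by earliest right end; each time one isn't hit yet, stab at its right endpoint.
By right end: [2,3]  [3,5]  [3,6]  [11,13]  [8,14]  [13,15]  [15,16]  [16,21]  [17,23]  [18,24]  [24,25]
[2,3] uncovered → point at 3; [11,13] uncovered → point at 13; [15,16] uncovered → point at 16; [17,23] uncovered → point at 23; [24,25] uncovered → point at 25.
Points: 3, 13, 16, 23, 25 (5 total).

5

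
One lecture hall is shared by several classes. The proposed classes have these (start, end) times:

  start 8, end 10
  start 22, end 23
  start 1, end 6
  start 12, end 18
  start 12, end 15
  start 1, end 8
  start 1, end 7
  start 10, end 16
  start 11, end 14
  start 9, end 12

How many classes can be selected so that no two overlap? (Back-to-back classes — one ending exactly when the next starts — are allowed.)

4

Sorted by end: (1,6)  (1,7)  (1,8)  (8,10)  (9,12)  (11,14)  (12,15)  (10,16)  (12,18)  (22,23)
take (1,6); skip (1,7); take (8,10); skip (9,12); take (11,14); take (22,23).
Selected 4 classes.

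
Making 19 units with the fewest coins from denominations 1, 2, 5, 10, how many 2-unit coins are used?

Greedy: take as many of the largest coin as possible, then repeat with the remainder.
19 − 1×10→9 − 1×5→4 − 2×2→0
Count of 2: 2

2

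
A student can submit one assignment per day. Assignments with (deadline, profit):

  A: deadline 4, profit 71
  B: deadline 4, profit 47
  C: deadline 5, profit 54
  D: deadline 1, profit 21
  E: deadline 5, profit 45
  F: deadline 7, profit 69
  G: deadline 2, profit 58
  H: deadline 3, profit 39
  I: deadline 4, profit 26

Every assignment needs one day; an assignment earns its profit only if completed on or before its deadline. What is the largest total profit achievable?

By profit: A(d4,71), F(d7,69), G(d2,58), C(d5,54), B(d4,47), E(d5,45), H(d3,39), I(d4,26), D(d1,21)
A→slot 4; F→slot 7; G→slot 2; C→slot 5; B→slot 3; E→slot 1; H skipped; I skipped; D skipped.
Profit = 45 + 58 + 47 + 71 + 54 + 69 = 344

344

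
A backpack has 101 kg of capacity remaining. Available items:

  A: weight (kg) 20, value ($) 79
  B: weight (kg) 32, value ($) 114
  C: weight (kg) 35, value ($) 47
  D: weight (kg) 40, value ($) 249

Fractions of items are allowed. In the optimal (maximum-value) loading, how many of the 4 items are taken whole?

Greedy by value/weight ratio, highest first.
Ratios (sorted): D 6.22, A 3.95, B 3.56, C 1.34
take D (40 @ 249); take A (20 @ 79); take B (32 @ 114); take 9/35 of C → 12.09. Capacity used 101/101.
3 item(s) taken whole; one partial (take 9/35 of C).

3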